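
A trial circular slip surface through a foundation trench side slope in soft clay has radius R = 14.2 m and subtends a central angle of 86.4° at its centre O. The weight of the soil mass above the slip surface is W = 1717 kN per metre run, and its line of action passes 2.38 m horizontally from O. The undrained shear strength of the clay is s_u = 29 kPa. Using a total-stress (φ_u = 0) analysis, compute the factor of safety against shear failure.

FS = 2.16

Taking moments about the centre O, the resisting moment is provided by the undrained shear strength acting along the arc:
Arc length L_a = R·θ = 14.2·(86.4°·π/180) = 14.2·1.5080 = 21.41 m
M_R = s_u·L_a·R = 29·21.41·14.2 = 8817.9 kN·m/m
M_D = W·d = 1717·2.38 = 4086.5 kN·m/m
FS = M_R / M_D = 8817.9 / 4086.5 = 2.158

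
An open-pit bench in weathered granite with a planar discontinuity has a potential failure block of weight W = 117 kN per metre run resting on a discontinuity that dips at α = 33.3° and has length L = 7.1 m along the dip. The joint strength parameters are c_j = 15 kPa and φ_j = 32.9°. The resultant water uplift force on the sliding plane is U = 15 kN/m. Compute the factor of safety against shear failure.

FS = 2.49

Resolving the block weight along and normal to the plane and applying the Mohr–Coulomb strength on the joint:
N' = W cosα − U = 117·cos33.3° − 15 = 82.8 kN/m
Driving force T = W sinα = 117·sin33.3° = 64.2 kN/m
Resisting force R = c_j·L + N'·tanφ_j = 15·7.1 + 82.8·tan32.9° = 106.5 + 53.6 = 160.1 kN/m
FS = R / T = 160.1 / 64.2 = 2.492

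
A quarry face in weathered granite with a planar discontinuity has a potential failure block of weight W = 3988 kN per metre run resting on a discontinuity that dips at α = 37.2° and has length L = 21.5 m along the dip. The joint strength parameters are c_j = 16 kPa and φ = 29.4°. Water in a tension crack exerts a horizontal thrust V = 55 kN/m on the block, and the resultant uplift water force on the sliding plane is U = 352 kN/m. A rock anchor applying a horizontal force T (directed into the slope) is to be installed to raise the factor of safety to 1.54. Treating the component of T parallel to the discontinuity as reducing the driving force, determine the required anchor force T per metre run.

Resolving forces along and normal to the sliding plane, with the horizontal anchor force T adding T·sinα to the effective normal force and T·cosα acting up the plane against the driving force:
FS = [c_jL + (W cosα − U − V sinα + T sinα) tanφ] / [W sinα + V cosα − T cosα]
Without the anchor: N' = 2791.3 kN/m, driving T_d = 2455.0 kN/m, resisting R = 16·21.5 + 2791.3·tan29.4° = 1916.8 kN/m, FS = 0.78.
Setting FS = 1.54 and solving for T:
1.54·(2455.0 − T cos37.2°) = 1916.8 + T sin37.2°·tan29.4°
T·(sin37.2°·tan29.4° + 1.54·cos37.2°) = 1.54·2455.0 − 1916.8
T·(0.6046·0.5635 + 1.54·0.7965) = 3780.6 − 1916.8 = 1863.8
T·1.5673 = 1863.8
T = 1189.2 kN/m

T = 1189 kN/m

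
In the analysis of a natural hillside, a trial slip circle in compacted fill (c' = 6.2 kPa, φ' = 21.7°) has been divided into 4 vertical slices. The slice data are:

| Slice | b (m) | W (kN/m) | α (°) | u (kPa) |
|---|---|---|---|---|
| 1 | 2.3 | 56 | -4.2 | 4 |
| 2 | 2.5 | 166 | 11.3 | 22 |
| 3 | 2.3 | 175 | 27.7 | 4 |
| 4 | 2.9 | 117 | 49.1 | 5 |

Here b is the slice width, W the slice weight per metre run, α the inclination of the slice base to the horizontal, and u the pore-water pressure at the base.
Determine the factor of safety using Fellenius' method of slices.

FS = 1.08

Ordinary method of slices: FS = Σ[c'·Δl_i + (W_i cosα_i − u_i·Δl_i)·tanφ'] / Σ W_i sinα_i, with Δl_i = b_i / cosα_i.
Slice 1: Δl = 2.3/cos(-4.2°) = 2.306 m; N'_1 = 56·cos(-4.2°) − 4·2.306 = 46.6; c'Δl = 14.30; W sinα = -4.1
Slice 2: Δl = 2.5/cos11.3° = 2.549 m; N'_2 = 166·cos11.3° − 22·2.549 = 106.7; c'Δl = 15.81; W sinα = 32.5
Slice 3: Δl = 2.3/cos27.7° = 2.598 m; N'_3 = 175·cos27.7° − 4·2.598 = 144.6; c'Δl = 16.11; W sinα = 81.3
Slice 4: Δl = 2.9/cos49.1° = 4.429 m; N'_4 = 117·cos49.1° − 5·4.429 = 54.5; c'Δl = 27.46; W sinα = 88.4
Σc'Δl = 73.7 kN/m; ΣN' = 352.3 kN/m; ΣW sinα = 198.2 kN/m
Resisting = 73.7 + 352.3·tan21.7° = 73.7 + 140.2 = 213.9 kN/m
FS = 213.9 / 198.2 = 1.079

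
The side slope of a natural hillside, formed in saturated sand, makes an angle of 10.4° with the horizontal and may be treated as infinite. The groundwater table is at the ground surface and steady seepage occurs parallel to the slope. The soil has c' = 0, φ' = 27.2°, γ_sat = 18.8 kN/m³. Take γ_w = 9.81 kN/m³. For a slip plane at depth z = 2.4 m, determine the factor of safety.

With seepage parallel to the slope and the water table at the surface, the effective normal stress on the slip plane uses the buoyant unit weight γ' = γ_sat − γ_w while the driving shear stress uses γ_sat:
FS = [c' + γ' z cos²β tanφ'] / [γ_sat z sinβ cosβ]
(For c' = 0 this reduces to FS = (γ'/γ_sat)·tanφ'/tanβ.)
γ' = 18.8 − 9.81 = 8.99 kN/m³
Numerator = 0.0 + 8.99·2.4·cos²10.4°·tan27.2° = 0.0 + 8.99·2.4·0.9674·0.5139 = 10.727 kPa
Denominator = 18.8·2.4·sin10.4°·cos10.4° = 18.8·2.4·0.1805·0.9836 = 8.011 kPa
FS = 10.727 / 8.011 = 1.339

FS = 1.34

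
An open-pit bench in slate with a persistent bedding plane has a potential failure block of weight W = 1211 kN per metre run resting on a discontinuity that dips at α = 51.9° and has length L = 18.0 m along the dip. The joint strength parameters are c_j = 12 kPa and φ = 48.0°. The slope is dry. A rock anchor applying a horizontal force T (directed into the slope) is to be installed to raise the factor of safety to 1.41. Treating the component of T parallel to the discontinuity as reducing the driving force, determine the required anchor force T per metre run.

T = 171 kN/m

Resolving forces along and normal to the sliding plane, with the horizontal anchor force T adding T·sinα to the effective normal force and T·cosα acting up the plane against the driving force:
FS = [c_jL + (W cosα + T sinα) tanφ] / [W sinα − T cosα]
Without the anchor: N' = 747.2 kN/m, driving T_d = 953.0 kN/m, resisting R = 12·18.0 + 747.2·tan48.0° = 1045.9 kN/m, FS = 1.10.
Setting FS = 1.41 and solving for T:
1.41·(953.0 − T cos51.9°) = 1045.9 + T sin51.9°·tan48.0°
T·(sin51.9°·tan48.0° + 1.41·cos51.9°) = 1.41·953.0 − 1045.9
T·(0.7869·1.1106 + 1.41·0.6170) = 1343.7 − 1045.9 = 297.8
T·1.7440 = 297.8
T = 170.8 kN/m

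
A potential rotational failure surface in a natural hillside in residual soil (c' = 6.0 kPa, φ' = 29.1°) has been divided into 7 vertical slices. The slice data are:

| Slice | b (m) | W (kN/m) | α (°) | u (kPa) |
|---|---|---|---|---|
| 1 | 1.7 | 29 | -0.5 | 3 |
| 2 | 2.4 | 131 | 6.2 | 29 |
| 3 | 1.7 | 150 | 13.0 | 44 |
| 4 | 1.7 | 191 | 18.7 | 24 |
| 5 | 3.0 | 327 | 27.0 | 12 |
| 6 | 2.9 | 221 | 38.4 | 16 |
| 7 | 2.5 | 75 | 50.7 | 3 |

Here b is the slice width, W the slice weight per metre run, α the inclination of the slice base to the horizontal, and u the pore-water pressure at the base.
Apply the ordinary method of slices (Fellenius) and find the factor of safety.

FS = 1.10

Ordinary method of slices: FS = Σ[c'·Δl_i + (W_i cosα_i − u_i·Δl_i)·tanφ'] / Σ W_i sinα_i, with Δl_i = b_i / cosα_i.
Slice 1: Δl = 1.7/cos(-0.5°) = 1.700 m; N'_1 = 29·cos(-0.5°) − 3·1.700 = 23.9; c'Δl = 10.20; W sinα = -0.3
Slice 2: Δl = 2.4/cos6.2° = 2.414 m; N'_2 = 131·cos6.2° − 29·2.414 = 60.2; c'Δl = 14.48; W sinα = 14.1
Slice 3: Δl = 1.7/cos13.0° = 1.745 m; N'_3 = 150·cos13.0° − 44·1.745 = 69.4; c'Δl = 10.47; W sinα = 33.7
Slice 4: Δl = 1.7/cos18.7° = 1.795 m; N'_4 = 191·cos18.7° − 24·1.795 = 137.8; c'Δl = 10.77; W sinα = 61.2
Slice 5: Δl = 3.0/cos27.0° = 3.367 m; N'_5 = 327·cos27.0° − 12·3.367 = 251.0; c'Δl = 20.20; W sinα = 148.5
Slice 6: Δl = 2.9/cos38.4° = 3.700 m; N'_6 = 221·cos38.4° − 16·3.700 = 114.0; c'Δl = 22.20; W sinα = 137.3
Slice 7: Δl = 2.5/cos50.7° = 3.947 m; N'_7 = 75·cos50.7° − 3·3.947 = 35.7; c'Δl = 23.68; W sinα = 58.0
Σc'Δl = 112.0 kN/m; ΣN' = 692.0 kN/m; ΣW sinα = 452.6 kN/m
Resisting = 112.0 + 692.0·tan29.1° = 112.0 + 385.1 = 497.1 kN/m
FS = 497.1 / 452.6 = 1.098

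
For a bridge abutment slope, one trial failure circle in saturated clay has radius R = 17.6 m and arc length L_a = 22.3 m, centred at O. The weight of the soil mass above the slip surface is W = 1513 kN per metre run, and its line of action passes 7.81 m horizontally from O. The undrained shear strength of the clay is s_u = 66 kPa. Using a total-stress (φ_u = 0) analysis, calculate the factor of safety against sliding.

Taking moments about the centre O, the resisting moment is provided by the undrained shear strength acting along the arc:
M_R = s_u·L_a·R = 66·22.30·17.6 = 25903.7 kN·m/m
M_D = W·d = 1513·7.81 = 11816.5 kN·m/m
FS = M_R / M_D = 25903.7 / 11816.5 = 2.192

FS = 2.19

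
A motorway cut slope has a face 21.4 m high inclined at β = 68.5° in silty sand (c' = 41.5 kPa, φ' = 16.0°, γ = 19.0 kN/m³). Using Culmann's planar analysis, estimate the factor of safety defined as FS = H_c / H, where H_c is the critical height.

FS = 0.93

H_c = (4c'/γ) · sinβ cosφ' / [1 − cos(β − φ')]
    = (4·41.5/19.0) · sin68.5°·cos16.0° / [1 − cos52.5°]
    = 8.737 · 0.8944 / 0.3912 = 19.97 m
FS = H_c / H = 19.97 / 21.4 = 0.933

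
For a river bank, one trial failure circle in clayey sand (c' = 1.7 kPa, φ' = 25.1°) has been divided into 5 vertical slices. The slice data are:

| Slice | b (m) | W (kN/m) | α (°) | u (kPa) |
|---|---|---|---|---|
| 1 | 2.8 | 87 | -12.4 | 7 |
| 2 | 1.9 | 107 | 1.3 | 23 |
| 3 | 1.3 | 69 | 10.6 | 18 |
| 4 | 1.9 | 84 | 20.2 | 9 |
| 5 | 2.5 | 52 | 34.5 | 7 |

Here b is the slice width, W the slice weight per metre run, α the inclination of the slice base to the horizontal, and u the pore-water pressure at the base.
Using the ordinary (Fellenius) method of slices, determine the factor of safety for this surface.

FS = 2.52

Ordinary method of slices: FS = Σ[c'·Δl_i + (W_i cosα_i − u_i·Δl_i)·tanφ'] / Σ W_i sinα_i, with Δl_i = b_i / cosα_i.
Slice 1: Δl = 2.8/cos(-12.4°) = 2.867 m; N'_1 = 87·cos(-12.4°) − 7·2.867 = 64.9; c'Δl = 4.87; W sinα = -18.7
Slice 2: Δl = 1.9/cos1.3° = 1.900 m; N'_2 = 107·cos1.3° − 23·1.900 = 63.3; c'Δl = 3.23; W sinα = 2.4
Slice 3: Δl = 1.3/cos10.6° = 1.323 m; N'_3 = 69·cos10.6° − 18·1.323 = 44.0; c'Δl = 2.25; W sinα = 12.7
Slice 4: Δl = 1.9/cos20.2° = 2.025 m; N'_4 = 84·cos20.2° − 9·2.025 = 60.6; c'Δl = 3.44; W sinα = 29.0
Slice 5: Δl = 2.5/cos34.5° = 3.034 m; N'_5 = 52·cos34.5° − 7·3.034 = 21.6; c'Δl = 5.16; W sinα = 29.5
Σc'Δl = 19.0 kN/m; ΣN' = 254.4 kN/m; ΣW sinα = 54.9 kN/m
Resisting = 19.0 + 254.4·tan25.1° = 19.0 + 119.2 = 138.1 kN/m
FS = 138.1 / 54.9 = 2.516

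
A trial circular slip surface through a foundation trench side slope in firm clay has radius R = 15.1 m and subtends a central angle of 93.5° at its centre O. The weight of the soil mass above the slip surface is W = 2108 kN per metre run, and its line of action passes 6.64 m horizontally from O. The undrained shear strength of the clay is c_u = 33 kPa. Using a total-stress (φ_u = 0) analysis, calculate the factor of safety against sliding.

FS = 0.88

Taking moments about the centre O, the resisting moment is provided by the undrained shear strength acting along the arc:
Arc length L_a = R·θ = 15.1·(93.5°·π/180) = 15.1·1.6319 = 24.64 m
M_R = c_u·L_a·R = 33·24.64·15.1 = 12278.8 kN·m/m
M_D = W·d = 2108·6.64 = 13997.1 kN·m/m
FS = M_R / M_D = 12278.8 / 13997.1 = 0.877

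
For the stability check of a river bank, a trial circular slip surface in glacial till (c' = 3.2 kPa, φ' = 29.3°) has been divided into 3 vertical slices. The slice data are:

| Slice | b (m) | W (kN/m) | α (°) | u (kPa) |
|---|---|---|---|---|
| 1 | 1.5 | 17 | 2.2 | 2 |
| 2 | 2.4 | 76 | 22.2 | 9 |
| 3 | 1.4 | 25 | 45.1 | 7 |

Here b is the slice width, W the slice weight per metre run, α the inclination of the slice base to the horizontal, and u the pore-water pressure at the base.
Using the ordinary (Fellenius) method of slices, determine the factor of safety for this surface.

Ordinary method of slices: FS = Σ[c'·Δl_i + (W_i cosα_i − u_i·Δl_i)·tanφ'] / Σ W_i sinα_i, with Δl_i = b_i / cosα_i.
Slice 1: Δl = 1.5/cos2.2° = 1.501 m; N'_1 = 17·cos2.2° − 2·1.501 = 14.0; c'Δl = 4.80; W sinα = 0.7
Slice 2: Δl = 2.4/cos22.2° = 2.592 m; N'_2 = 76·cos22.2° − 9·2.592 = 47.0; c'Δl = 8.29; W sinα = 28.7
Slice 3: Δl = 1.4/cos45.1° = 1.983 m; N'_3 = 25·cos45.1° − 7·1.983 = 3.8; c'Δl = 6.35; W sinα = 17.7
Σc'Δl = 19.4 kN/m; ΣN' = 64.8 kN/m; ΣW sinα = 47.1 kN/m
Resisting = 19.4 + 64.8·tan29.3° = 19.4 + 36.4 = 55.8 kN/m
FS = 55.8 / 47.1 = 1.185

FS = 1.19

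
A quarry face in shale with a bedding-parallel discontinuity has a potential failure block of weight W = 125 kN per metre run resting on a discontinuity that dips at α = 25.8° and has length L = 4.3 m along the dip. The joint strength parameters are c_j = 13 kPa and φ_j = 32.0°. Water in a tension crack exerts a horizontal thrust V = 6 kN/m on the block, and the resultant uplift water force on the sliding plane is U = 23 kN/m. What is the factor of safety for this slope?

Resolving the block weight along and normal to the plane and applying the Mohr–Coulomb strength on the joint:
N' = W cosα − U − V sinα = 125·cos25.8° − 23 − 6·sin25.8° = 86.9 kN/m
Driving force T = W sinα + V cosα = 125·sin25.8° + 6·cos25.8° = 59.8 kN/m
Resisting force R = c_j·L + N'·tanφ_j = 13·4.3 + 86.9·tan32.0° = 55.9 + 54.3 = 110.2 kN/m
FS = R / T = 110.2 / 59.8 = 1.843

FS = 1.84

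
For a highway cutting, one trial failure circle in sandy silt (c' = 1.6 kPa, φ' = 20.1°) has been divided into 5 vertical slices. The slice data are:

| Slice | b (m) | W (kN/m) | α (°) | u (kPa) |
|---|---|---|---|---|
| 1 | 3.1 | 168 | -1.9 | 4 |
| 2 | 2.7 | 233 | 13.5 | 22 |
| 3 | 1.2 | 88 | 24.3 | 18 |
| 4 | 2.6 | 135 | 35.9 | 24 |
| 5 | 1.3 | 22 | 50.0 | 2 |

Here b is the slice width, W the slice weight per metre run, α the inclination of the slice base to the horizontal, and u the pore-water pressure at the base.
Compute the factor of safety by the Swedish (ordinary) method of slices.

FS = 0.96

Ordinary method of slices: FS = Σ[c'·Δl_i + (W_i cosα_i − u_i·Δl_i)·tanφ'] / Σ W_i sinα_i, with Δl_i = b_i / cosα_i.
Slice 1: Δl = 3.1/cos(-1.9°) = 3.102 m; N'_1 = 168·cos(-1.9°) − 4·3.102 = 155.5; c'Δl = 4.96; W sinα = -5.6
Slice 2: Δl = 2.7/cos13.5° = 2.777 m; N'_2 = 233·cos13.5° − 22·2.777 = 165.5; c'Δl = 4.44; W sinα = 54.4
Slice 3: Δl = 1.2/cos24.3° = 1.317 m; N'_3 = 88·cos24.3° − 18·1.317 = 56.5; c'Δl = 2.11; W sinα = 36.2
Slice 4: Δl = 2.6/cos35.9° = 3.210 m; N'_4 = 135·cos35.9° − 24·3.210 = 32.3; c'Δl = 5.14; W sinα = 79.2
Slice 5: Δl = 1.3/cos50.0° = 2.022 m; N'_5 = 22·cos50.0° − 2·2.022 = 10.1; c'Δl = 3.24; W sinα = 16.9
Σc'Δl = 19.9 kN/m; ΣN' = 419.9 kN/m; ΣW sinα = 181.0 kN/m
Resisting = 19.9 + 419.9·tan20.1° = 19.9 + 153.7 = 173.5 kN/m
FS = 173.5 / 181.0 = 0.959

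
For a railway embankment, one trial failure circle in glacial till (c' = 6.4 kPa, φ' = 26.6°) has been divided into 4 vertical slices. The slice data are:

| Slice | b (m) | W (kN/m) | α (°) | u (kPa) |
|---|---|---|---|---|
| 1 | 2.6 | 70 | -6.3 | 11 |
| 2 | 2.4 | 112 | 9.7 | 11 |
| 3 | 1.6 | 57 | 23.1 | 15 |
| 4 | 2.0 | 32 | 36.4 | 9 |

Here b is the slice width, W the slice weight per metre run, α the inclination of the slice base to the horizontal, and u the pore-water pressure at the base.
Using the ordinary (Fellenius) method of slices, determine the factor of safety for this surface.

Ordinary method of slices: FS = Σ[c'·Δl_i + (W_i cosα_i − u_i·Δl_i)·tanφ'] / Σ W_i sinα_i, with Δl_i = b_i / cosα_i.
Slice 1: Δl = 2.6/cos(-6.3°) = 2.616 m; N'_1 = 70·cos(-6.3°) − 11·2.616 = 40.8; c'Δl = 16.74; W sinα = -7.7
Slice 2: Δl = 2.4/cos9.7° = 2.435 m; N'_2 = 112·cos9.7° − 11·2.435 = 83.6; c'Δl = 15.58; W sinα = 18.9
Slice 3: Δl = 1.6/cos23.1° = 1.739 m; N'_3 = 57·cos23.1° − 15·1.739 = 26.3; c'Δl = 11.13; W sinα = 22.4
Slice 4: Δl = 2.0/cos36.4° = 2.485 m; N'_4 = 32·cos36.4° − 9·2.485 = 3.4; c'Δl = 15.90; W sinα = 19.0
Σc'Δl = 59.4 kN/m; ΣN' = 154.2 kN/m; ΣW sinα = 52.5 kN/m
Resisting = 59.4 + 154.2·tan26.6° = 59.4 + 77.2 = 136.6 kN/m
FS = 136.6 / 52.5 = 2.599

FS = 2.60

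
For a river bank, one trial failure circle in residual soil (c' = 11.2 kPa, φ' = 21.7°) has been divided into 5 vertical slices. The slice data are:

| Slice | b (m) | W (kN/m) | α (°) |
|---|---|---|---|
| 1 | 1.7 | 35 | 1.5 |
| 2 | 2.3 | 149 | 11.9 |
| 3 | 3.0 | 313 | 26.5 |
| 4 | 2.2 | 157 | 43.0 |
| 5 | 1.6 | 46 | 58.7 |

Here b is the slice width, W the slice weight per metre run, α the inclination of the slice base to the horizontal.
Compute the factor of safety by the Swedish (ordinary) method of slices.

FS = 1.23

Ordinary method of slices: FS = Σ[c'·Δl_i + (W_i cosα_i)·tanφ'] / Σ W_i sinα_i, with Δl_i = b_i / cosα_i.
Slice 1: Δl = 1.7/cos1.5° = 1.701 m; N'_1 = 35·cos1.5° = 35.0; c'Δl = 19.05; W sinα = 0.9
Slice 2: Δl = 2.3/cos11.9° = 2.351 m; N'_2 = 149·cos11.9° = 145.8; c'Δl = 26.33; W sinα = 30.7
Slice 3: Δl = 3.0/cos26.5° = 3.352 m; N'_3 = 313·cos26.5° = 280.1; c'Δl = 37.54; W sinα = 139.7
Slice 4: Δl = 2.2/cos43.0° = 3.008 m; N'_4 = 157·cos43.0° = 114.8; c'Δl = 33.69; W sinα = 107.1
Slice 5: Δl = 1.6/cos58.7° = 3.080 m; N'_5 = 46·cos58.7° = 23.9; c'Δl = 34.49; W sinα = 39.3
Σc'Δl = 151.1 kN/m; ΣN' = 599.6 kN/m; ΣW sinα = 317.7 kN/m
Resisting = 151.1 + 599.6·tan21.7° = 151.1 + 238.6 = 389.7 kN/m
FS = 389.7 / 317.7 = 1.227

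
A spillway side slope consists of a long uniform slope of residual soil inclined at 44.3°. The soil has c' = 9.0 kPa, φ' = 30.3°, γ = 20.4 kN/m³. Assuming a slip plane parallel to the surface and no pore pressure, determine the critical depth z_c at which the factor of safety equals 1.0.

Setting FS = 1.00 in FS = [c' + γz cos²β tanφ'] / [γz sinβ cosβ] and solving for z:
z = c' / [γ cosβ (FS·sinβ − cosβ·tanφ')]
  = 9.0 / [20.4·cos44.3°·(1.00·sin44.3° − cos44.3°·tan30.3°)]
  = 9.0 / [20.4·0.7157·(1.00·0.6984 − 0.7157·0.5844)]
  = 9.0 / 4.0909 = 2.200 m

z_c = 2.20 m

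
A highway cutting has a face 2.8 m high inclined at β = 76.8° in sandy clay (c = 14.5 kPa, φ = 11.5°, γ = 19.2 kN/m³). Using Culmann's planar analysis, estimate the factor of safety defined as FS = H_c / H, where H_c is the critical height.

FS = 1.77

H_c = (4c/γ) · sinβ cosφ / [1 − cos(β − φ)]
    = (4·14.5/19.2) · sin76.8°·cos11.5° / [1 − cos65.3°]
    = 3.021 · 0.9540 / 0.5821 = 4.95 m
FS = H_c / H = 4.95 / 2.8 = 1.768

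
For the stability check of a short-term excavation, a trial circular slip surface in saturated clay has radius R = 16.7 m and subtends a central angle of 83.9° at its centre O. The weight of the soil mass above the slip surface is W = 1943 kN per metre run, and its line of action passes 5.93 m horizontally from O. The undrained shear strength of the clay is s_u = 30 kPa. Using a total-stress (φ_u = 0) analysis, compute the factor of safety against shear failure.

Taking moments about the centre O, the resisting moment is provided by the undrained shear strength acting along the arc:
Arc length L_a = R·θ = 16.7·(83.9°·π/180) = 16.7·1.4643 = 24.45 m
M_R = s_u·L_a·R = 30·24.45·16.7 = 12251.6 kN·m/m
M_D = W·d = 1943·5.93 = 11522.0 kN·m/m
FS = M_R / M_D = 12251.6 / 11522.0 = 1.063

FS = 1.06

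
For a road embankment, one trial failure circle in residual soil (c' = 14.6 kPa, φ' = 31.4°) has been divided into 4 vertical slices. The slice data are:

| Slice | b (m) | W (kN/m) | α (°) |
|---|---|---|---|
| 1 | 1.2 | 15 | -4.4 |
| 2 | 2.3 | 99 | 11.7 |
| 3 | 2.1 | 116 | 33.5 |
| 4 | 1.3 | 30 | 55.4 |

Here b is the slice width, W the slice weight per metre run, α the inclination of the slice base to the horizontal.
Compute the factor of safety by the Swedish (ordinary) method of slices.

Ordinary method of slices: FS = Σ[c'·Δl_i + (W_i cosα_i)·tanφ'] / Σ W_i sinα_i, with Δl_i = b_i / cosα_i.
Slice 1: Δl = 1.2/cos(-4.4°) = 1.204 m; N'_1 = 15·cos(-4.4°) = 15.0; c'Δl = 17.57; W sinα = -1.2
Slice 2: Δl = 2.3/cos11.7° = 2.349 m; N'_2 = 99·cos11.7° = 96.9; c'Δl = 34.29; W sinα = 20.1
Slice 3: Δl = 2.1/cos33.5° = 2.518 m; N'_3 = 116·cos33.5° = 96.7; c'Δl = 36.77; W sinα = 64.0
Slice 4: Δl = 1.3/cos55.4° = 2.289 m; N'_4 = 30·cos55.4° = 17.0; c'Δl = 33.42; W sinα = 24.7
Σc'Δl = 122.1 kN/m; ΣN' = 225.7 kN/m; ΣW sinα = 107.6 kN/m
Resisting = 122.1 + 225.7·tan31.4° = 122.1 + 137.7 = 259.8 kN/m
FS = 259.8 / 107.6 = 2.414

FS = 2.41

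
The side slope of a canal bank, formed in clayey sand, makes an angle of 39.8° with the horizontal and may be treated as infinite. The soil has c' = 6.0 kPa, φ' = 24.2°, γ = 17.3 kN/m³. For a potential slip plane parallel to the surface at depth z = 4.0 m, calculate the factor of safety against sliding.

FS = 0.72

For an infinite slope with a slip plane parallel to the surface (no pore pressure): FS = [c' + γz cos²β tanφ'] / [γz sinβ cosβ].
γz = 17.3·4.0 = 69.20 kN/m²
Numerator = 6.0 + 69.20·cos²39.8°·tan24.2° = 6.0 + 69.20·0.5903·0.4494 = 24.357 kPa
Denominator = 69.20·sin39.8°·cos39.8° = 69.20·0.6401·0.7683 = 34.032 kPa
FS = 24.357 / 34.032 = 0.716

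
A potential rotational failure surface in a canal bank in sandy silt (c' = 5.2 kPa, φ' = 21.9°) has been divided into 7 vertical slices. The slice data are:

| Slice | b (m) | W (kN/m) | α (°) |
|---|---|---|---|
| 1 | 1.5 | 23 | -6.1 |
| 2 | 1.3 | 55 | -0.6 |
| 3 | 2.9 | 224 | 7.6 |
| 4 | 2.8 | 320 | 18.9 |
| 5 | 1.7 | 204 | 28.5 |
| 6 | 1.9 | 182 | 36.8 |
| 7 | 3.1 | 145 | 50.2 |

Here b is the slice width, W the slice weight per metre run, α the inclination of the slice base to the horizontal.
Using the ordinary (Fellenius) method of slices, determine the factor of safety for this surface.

Ordinary method of slices: FS = Σ[c'·Δl_i + (W_i cosα_i)·tanφ'] / Σ W_i sinα_i, with Δl_i = b_i / cosα_i.
Slice 1: Δl = 1.5/cos(-6.1°) = 1.509 m; N'_1 = 23·cos(-6.1°) = 22.9; c'Δl = 7.84; W sinα = -2.4
Slice 2: Δl = 1.3/cos(-0.6°) = 1.300 m; N'_2 = 55·cos(-0.6°) = 55.0; c'Δl = 6.76; W sinα = -0.6
Slice 3: Δl = 2.9/cos7.6° = 2.926 m; N'_3 = 224·cos7.6° = 222.0; c'Δl = 15.21; W sinα = 29.6
Slice 4: Δl = 2.8/cos18.9° = 2.960 m; N'_4 = 320·cos18.9° = 302.7; c'Δl = 15.39; W sinα = 103.7
Slice 5: Δl = 1.7/cos28.5° = 1.934 m; N'_5 = 204·cos28.5° = 179.3; c'Δl = 10.06; W sinα = 97.3
Slice 6: Δl = 1.9/cos36.8° = 2.373 m; N'_6 = 182·cos36.8° = 145.7; c'Δl = 12.34; W sinα = 109.0
Slice 7: Δl = 3.1/cos50.2° = 4.843 m; N'_7 = 145·cos50.2° = 92.8; c'Δl = 25.18; W sinα = 111.4
Σc'Δl = 92.8 kN/m; ΣN' = 1020.5 kN/m; ΣW sinα = 448.0 kN/m
Resisting = 92.8 + 1020.5·tan21.9° = 92.8 + 410.2 = 503.0 kN/m
FS = 503.0 / 448.0 = 1.123

FS = 1.12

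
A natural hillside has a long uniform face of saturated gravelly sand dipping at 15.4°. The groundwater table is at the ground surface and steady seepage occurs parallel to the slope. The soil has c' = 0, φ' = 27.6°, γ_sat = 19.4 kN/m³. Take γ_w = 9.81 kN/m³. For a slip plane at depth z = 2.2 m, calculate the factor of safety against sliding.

With seepage parallel to the slope and the water table at the surface, the effective normal stress on the slip plane uses the buoyant unit weight γ' = γ_sat − γ_w while the driving shear stress uses γ_sat:
FS = [c' + γ' z cos²β tanφ'] / [γ_sat z sinβ cosβ]
(For c' = 0 this reduces to FS = (γ'/γ_sat)·tanφ'/tanβ.)
γ' = 19.4 − 9.81 = 9.59 kN/m³
Numerator = 0.0 + 9.59·2.2·cos²15.4°·tan27.6° = 0.0 + 9.59·2.2·0.9295·0.5228 = 10.252 kPa
Denominator = 19.4·2.2·sin15.4°·cos15.4° = 19.4·2.2·0.2656·0.9641 = 10.927 kPa
FS = 10.252 / 10.927 = 0.938

FS = 0.94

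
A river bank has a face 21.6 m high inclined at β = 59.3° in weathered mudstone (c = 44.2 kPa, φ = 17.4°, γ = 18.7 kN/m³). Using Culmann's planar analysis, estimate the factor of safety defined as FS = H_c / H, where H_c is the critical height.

FS = 1.40

H_c = (4c/γ) · sinβ cosφ / [1 − cos(β − φ)]
    = (4·44.2/18.7) · sin59.3°·cos17.4° / [1 − cos41.9°]
    = 9.455 · 0.8205 / 0.2557 = 30.34 m
FS = H_c / H = 30.34 / 21.6 = 1.405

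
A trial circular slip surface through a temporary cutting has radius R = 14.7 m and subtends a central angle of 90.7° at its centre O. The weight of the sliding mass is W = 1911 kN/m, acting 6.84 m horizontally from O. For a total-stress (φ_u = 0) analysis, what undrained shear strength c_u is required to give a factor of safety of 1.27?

FS = c_u·L_a·R / (W·d), so c_u = FS·W·d / (L_a·R).
Arc length L_a = R·θ = 14.7·(90.7°·π/180) = 14.7·1.5830 = 23.27 m
c_u = 1.27·1911·6.84 / (23.27·14.7) = 16600.5 / 342.07 = 48.53 kPa

c_u = 48.5 kPa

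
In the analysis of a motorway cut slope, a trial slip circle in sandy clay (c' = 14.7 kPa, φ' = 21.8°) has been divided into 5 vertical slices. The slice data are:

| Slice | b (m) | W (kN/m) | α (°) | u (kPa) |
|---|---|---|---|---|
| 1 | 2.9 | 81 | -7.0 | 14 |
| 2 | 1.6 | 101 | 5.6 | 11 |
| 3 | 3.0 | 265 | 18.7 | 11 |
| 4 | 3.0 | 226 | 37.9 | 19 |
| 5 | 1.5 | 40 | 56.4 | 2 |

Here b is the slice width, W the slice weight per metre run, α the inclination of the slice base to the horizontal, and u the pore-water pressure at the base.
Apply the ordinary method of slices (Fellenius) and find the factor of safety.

FS = 1.53

Ordinary method of slices: FS = Σ[c'·Δl_i + (W_i cosα_i − u_i·Δl_i)·tanφ'] / Σ W_i sinα_i, with Δl_i = b_i / cosα_i.
Slice 1: Δl = 2.9/cos(-7.0°) = 2.922 m; N'_1 = 81·cos(-7.0°) − 14·2.922 = 39.5; c'Δl = 42.95; W sinα = -9.9
Slice 2: Δl = 1.6/cos5.6° = 1.608 m; N'_2 = 101·cos5.6° − 11·1.608 = 82.8; c'Δl = 23.63; W sinα = 9.9
Slice 3: Δl = 3.0/cos18.7° = 3.167 m; N'_3 = 265·cos18.7° − 11·3.167 = 216.2; c'Δl = 46.56; W sinα = 85.0
Slice 4: Δl = 3.0/cos37.9° = 3.802 m; N'_4 = 226·cos37.9° − 19·3.802 = 106.1; c'Δl = 55.89; W sinα = 138.8
Slice 5: Δl = 1.5/cos56.4° = 2.711 m; N'_5 = 40·cos56.4° − 2·2.711 = 16.7; c'Δl = 39.85; W sinα = 33.3
Σc'Δl = 208.9 kN/m; ΣN' = 461.3 kN/m; ΣW sinα = 257.1 kN/m
Resisting = 208.9 + 461.3·tan21.8° = 208.9 + 184.5 = 393.4 kN/m
FS = 393.4 / 257.1 = 1.530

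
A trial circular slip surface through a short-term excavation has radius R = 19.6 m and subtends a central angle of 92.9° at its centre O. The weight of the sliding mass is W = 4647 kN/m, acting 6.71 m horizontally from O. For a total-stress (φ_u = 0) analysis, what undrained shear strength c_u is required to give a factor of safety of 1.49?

FS = c_u·L_a·R / (W·d), so c_u = FS·W·d / (L_a·R).
Arc length L_a = R·θ = 19.6·(92.9°·π/180) = 19.6·1.6214 = 31.78 m
c_u = 1.49·4647·6.71 / (31.78·19.6) = 46460.2 / 622.88 = 74.59 kPa

c_u = 74.6 kPa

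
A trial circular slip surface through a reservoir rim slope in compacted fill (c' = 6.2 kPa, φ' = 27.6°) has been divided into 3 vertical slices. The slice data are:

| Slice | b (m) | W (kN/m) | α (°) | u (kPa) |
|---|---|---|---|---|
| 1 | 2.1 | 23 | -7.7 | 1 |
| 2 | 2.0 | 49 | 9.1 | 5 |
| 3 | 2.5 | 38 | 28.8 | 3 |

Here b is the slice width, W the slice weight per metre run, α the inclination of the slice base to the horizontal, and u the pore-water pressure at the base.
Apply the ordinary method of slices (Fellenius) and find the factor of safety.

Ordinary method of slices: FS = Σ[c'·Δl_i + (W_i cosα_i − u_i·Δl_i)·tanφ'] / Σ W_i sinα_i, with Δl_i = b_i / cosα_i.
Slice 1: Δl = 2.1/cos(-7.7°) = 2.119 m; N'_1 = 23·cos(-7.7°) − 1·2.119 = 20.7; c'Δl = 13.14; W sinα = -3.1
Slice 2: Δl = 2.0/cos9.1° = 2.025 m; N'_2 = 49·cos9.1° − 5·2.025 = 38.3; c'Δl = 12.56; W sinα = 7.7
Slice 3: Δl = 2.5/cos28.8° = 2.853 m; N'_3 = 38·cos28.8° − 3·2.853 = 24.7; c'Δl = 17.69; W sinα = 18.3
Σc'Δl = 43.4 kN/m; ΣN' = 83.7 kN/m; ΣW sinα = 23.0 kN/m
Resisting = 43.4 + 83.7·tan27.6° = 43.4 + 43.7 = 87.1 kN/m
FS = 87.1 / 23.0 = 3.792

FS = 3.79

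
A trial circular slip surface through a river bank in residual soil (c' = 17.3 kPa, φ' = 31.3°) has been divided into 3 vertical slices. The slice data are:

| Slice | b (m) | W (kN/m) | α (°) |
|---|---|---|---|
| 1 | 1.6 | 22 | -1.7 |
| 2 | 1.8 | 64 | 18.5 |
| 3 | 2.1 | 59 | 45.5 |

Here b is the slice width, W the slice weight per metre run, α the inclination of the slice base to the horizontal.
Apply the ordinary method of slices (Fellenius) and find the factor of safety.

Ordinary method of slices: FS = Σ[c'·Δl_i + (W_i cosα_i)·tanφ'] / Σ W_i sinα_i, with Δl_i = b_i / cosα_i.
Slice 1: Δl = 1.6/cos(-1.7°) = 1.601 m; N'_1 = 22·cos(-1.7°) = 22.0; c'Δl = 27.69; W sinα = -0.7
Slice 2: Δl = 1.8/cos18.5° = 1.898 m; N'_2 = 64·cos18.5° = 60.7; c'Δl = 32.84; W sinα = 20.3
Slice 3: Δl = 2.1/cos45.5° = 2.996 m; N'_3 = 59·cos45.5° = 41.4; c'Δl = 51.83; W sinα = 42.1
Σc'Δl = 112.4 kN/m; ΣN' = 124.0 kN/m; ΣW sinα = 61.7 kN/m
Resisting = 112.4 + 124.0·tan31.3° = 112.4 + 75.4 = 187.8 kN/m
FS = 187.8 / 61.7 = 3.042

FS = 3.04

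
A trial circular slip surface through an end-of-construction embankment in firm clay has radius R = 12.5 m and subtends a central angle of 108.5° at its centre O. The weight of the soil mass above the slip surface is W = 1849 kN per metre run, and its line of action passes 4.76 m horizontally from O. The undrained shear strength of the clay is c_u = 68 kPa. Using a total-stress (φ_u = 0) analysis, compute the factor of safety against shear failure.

FS = 2.29

Taking moments about the centre O, the resisting moment is provided by the undrained shear strength acting along the arc:
Arc length L_a = R·θ = 12.5·(108.5°·π/180) = 12.5·1.8937 = 23.67 m
M_R = c_u·L_a·R = 68·23.67·12.5 = 20120.4 kN·m/m
M_D = W·d = 1849·4.76 = 8801.2 kN·m/m
FS = M_R / M_D = 20120.4 / 8801.2 = 2.286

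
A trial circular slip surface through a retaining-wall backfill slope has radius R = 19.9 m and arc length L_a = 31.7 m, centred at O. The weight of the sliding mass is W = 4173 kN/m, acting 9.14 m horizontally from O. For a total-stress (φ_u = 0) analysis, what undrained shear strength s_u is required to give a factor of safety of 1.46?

FS = s_u·L_a·R / (W·d), so s_u = FS·W·d / (L_a·R).
s_u = 1.46·4173·9.14 / (31.70·19.9) = 55686.2 / 630.83 = 88.27 kPa

s_u = 88.3 kPa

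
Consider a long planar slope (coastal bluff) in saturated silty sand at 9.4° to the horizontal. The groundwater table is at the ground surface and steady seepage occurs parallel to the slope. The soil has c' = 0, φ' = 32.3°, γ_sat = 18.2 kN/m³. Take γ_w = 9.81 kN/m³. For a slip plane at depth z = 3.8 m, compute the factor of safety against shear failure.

FS = 1.76

With seepage parallel to the slope and the water table at the surface, the effective normal stress on the slip plane uses the buoyant unit weight γ' = γ_sat − γ_w while the driving shear stress uses γ_sat:
FS = [c' + γ' z cos²β tanφ'] / [γ_sat z sinβ cosβ]
(For c' = 0 this reduces to FS = (γ'/γ_sat)·tanφ'/tanβ.)
γ' = 18.2 − 9.81 = 8.39 kN/m³
Numerator = 0.0 + 8.39·3.8·cos²9.4°·tan32.3° = 0.0 + 8.39·3.8·0.9733·0.6322 = 19.617 kPa
Denominator = 18.2·3.8·sin9.4°·cos9.4° = 18.2·3.8·0.1633·0.9866 = 11.144 kPa
FS = 19.617 / 11.144 = 1.760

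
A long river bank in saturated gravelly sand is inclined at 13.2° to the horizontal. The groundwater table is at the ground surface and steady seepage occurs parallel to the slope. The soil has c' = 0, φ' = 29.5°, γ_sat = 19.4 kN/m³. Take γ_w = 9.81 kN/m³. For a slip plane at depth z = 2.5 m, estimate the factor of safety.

With seepage parallel to the slope and the water table at the surface, the effective normal stress on the slip plane uses the buoyant unit weight γ' = γ_sat − γ_w while the driving shear stress uses γ_sat:
FS = [c' + γ' z cos²β tanφ'] / [γ_sat z sinβ cosβ]
(For c' = 0 this reduces to FS = (γ'/γ_sat)·tanφ'/tanβ.)
γ' = 19.4 − 9.81 = 9.59 kN/m³
Numerator = 0.0 + 9.59·2.5·cos²13.2°·tan29.5° = 0.0 + 9.59·2.5·0.9479·0.5658 = 12.857 kPa
Denominator = 19.4·2.5·sin13.2°·cos13.2° = 19.4·2.5·0.2284·0.9736 = 10.782 kPa
FS = 12.857 / 10.782 = 1.192

FS = 1.19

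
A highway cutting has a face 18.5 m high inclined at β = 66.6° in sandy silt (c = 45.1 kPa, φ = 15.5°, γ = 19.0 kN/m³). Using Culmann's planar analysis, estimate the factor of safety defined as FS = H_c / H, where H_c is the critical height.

FS = 1.22

H_c = (4c/γ) · sinβ cosφ / [1 − cos(β − φ)]
    = (4·45.1/19.0) · sin66.6°·cos15.5° / [1 − cos51.1°]
    = 9.495 · 0.8844 / 0.3720 = 22.57 m
FS = H_c / H = 22.57 / 18.5 = 1.220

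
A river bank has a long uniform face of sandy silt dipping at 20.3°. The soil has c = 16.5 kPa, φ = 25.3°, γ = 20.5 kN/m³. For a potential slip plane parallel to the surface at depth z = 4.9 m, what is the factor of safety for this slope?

FS = 1.78

For an infinite slope with a slip plane parallel to the surface (no pore pressure): FS = [c + γz cos²β tanφ] / [γz sinβ cosβ].
γz = 20.5·4.9 = 100.45 kN/m²
Numerator = 16.5 + 100.45·cos²20.3°·tan25.3° = 16.5 + 100.45·0.8796·0.4727 = 58.267 kPa
Denominator = 100.45·sin20.3°·cos20.3° = 100.45·0.3469·0.9379 = 32.685 kPa
FS = 58.267 / 32.685 = 1.783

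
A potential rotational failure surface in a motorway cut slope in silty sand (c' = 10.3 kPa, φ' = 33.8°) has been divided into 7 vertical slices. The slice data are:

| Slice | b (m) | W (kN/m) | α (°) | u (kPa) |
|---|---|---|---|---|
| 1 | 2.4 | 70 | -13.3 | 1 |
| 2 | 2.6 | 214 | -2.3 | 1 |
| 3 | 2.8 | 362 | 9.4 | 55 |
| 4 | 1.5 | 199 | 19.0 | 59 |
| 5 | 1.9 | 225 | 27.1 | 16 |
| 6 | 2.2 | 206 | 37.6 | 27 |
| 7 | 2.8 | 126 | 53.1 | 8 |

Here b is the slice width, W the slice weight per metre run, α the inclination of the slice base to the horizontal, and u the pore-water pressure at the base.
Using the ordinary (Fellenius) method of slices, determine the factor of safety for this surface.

FS = 1.81

Ordinary method of slices: FS = Σ[c'·Δl_i + (W_i cosα_i − u_i·Δl_i)·tanφ'] / Σ W_i sinα_i, with Δl_i = b_i / cosα_i.
Slice 1: Δl = 2.4/cos(-13.3°) = 2.466 m; N'_1 = 70·cos(-13.3°) − 1·2.466 = 65.7; c'Δl = 25.40; W sinα = -16.1
Slice 2: Δl = 2.6/cos(-2.3°) = 2.602 m; N'_2 = 214·cos(-2.3°) − 1·2.602 = 211.2; c'Δl = 26.80; W sinα = -8.6
Slice 3: Δl = 2.8/cos9.4° = 2.838 m; N'_3 = 362·cos9.4° − 55·2.838 = 201.0; c'Δl = 29.23; W sinα = 59.1
Slice 4: Δl = 1.5/cos19.0° = 1.586 m; N'_4 = 199·cos19.0° − 59·1.586 = 94.6; c'Δl = 16.34; W sinα = 64.8
Slice 5: Δl = 1.9/cos27.1° = 2.134 m; N'_5 = 225·cos27.1° − 16·2.134 = 166.1; c'Δl = 21.98; W sinα = 102.5
Slice 6: Δl = 2.2/cos37.6° = 2.777 m; N'_6 = 206·cos37.6° − 27·2.777 = 88.2; c'Δl = 28.60; W sinα = 125.7
Slice 7: Δl = 2.8/cos53.1° = 4.663 m; N'_7 = 126·cos53.1° − 8·4.663 = 38.3; c'Δl = 48.03; W sinα = 100.8
Σc'Δl = 196.4 kN/m; ΣN' = 865.2 kN/m; ΣW sinα = 428.2 kN/m
Resisting = 196.4 + 865.2·tan33.8° = 196.4 + 579.2 = 775.6 kN/m
FS = 775.6 / 428.2 = 1.811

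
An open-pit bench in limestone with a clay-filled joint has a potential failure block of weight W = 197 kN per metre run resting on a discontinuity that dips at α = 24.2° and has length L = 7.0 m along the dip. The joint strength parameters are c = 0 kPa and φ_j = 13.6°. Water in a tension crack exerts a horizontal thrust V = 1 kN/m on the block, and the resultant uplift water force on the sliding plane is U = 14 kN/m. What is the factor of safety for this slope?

FS = 0.49

Resolving the block weight along and normal to the plane and applying the Mohr–Coulomb strength on the joint:
N' = W cosα − U − V sinα = 197·cos24.2° − 14 − 1·sin24.2° = 165.3 kN/m
Driving force T = W sinα + V cosα = 197·sin24.2° + 1·cos24.2° = 81.7 kN/m
Resisting force R = c·L + N'·tanφ_j = 0·7.0 + 165.3·tan13.6° = 0.0 + 40.0 = 40.0 kN/m
FS = R / T = 40.0 / 81.7 = 0.490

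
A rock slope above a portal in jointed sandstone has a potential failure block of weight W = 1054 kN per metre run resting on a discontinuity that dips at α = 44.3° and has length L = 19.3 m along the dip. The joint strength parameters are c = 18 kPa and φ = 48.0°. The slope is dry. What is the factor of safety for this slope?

FS = 1.61

Resolving the block weight along and normal to the plane and applying the Mohr–Coulomb strength on the joint:
N' = W cosα = 1054·cos44.3° = 754.3 kN/m
Driving force T = W sinα = 1054·sin44.3° = 736.1 kN/m
Resisting force R = c·L + N'·tanφ = 18·19.3 + 754.3·tan48.0° = 347.4 + 837.8 = 1185.2 kN/m
FS = R / T = 1185.2 / 736.1 = 1.610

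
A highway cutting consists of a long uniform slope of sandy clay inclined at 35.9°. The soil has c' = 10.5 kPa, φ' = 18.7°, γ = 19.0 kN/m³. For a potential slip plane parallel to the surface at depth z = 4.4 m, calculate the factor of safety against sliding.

For an infinite slope with a slip plane parallel to the surface (no pore pressure): FS = [c' + γz cos²β tanφ'] / [γz sinβ cosβ].
γz = 19.0·4.4 = 83.60 kN/m²
Numerator = 10.5 + 83.60·cos²35.9°·tan18.7° = 10.5 + 83.60·0.6562·0.3385 = 29.068 kPa
Denominator = 83.60·sin35.9°·cos35.9° = 83.60·0.5864·0.8100 = 39.709 kPa
FS = 29.068 / 39.709 = 0.732

FS = 0.73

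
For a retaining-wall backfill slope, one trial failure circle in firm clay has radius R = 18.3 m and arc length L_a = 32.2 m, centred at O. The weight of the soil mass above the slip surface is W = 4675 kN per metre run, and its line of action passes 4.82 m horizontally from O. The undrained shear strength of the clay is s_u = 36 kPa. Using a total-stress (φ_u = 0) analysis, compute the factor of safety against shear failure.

FS = 0.94

Taking moments about the centre O, the resisting moment is provided by the undrained shear strength acting along the arc:
M_R = s_u·L_a·R = 36·32.20·18.3 = 21213.4 kN·m/m
M_D = W·d = 4675·4.82 = 22533.5 kN·m/m
FS = M_R / M_D = 21213.4 / 22533.5 = 0.941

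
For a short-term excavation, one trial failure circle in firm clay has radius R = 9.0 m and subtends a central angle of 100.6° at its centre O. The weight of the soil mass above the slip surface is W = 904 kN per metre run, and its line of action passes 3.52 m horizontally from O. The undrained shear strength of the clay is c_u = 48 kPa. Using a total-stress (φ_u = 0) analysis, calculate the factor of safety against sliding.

FS = 2.15

Taking moments about the centre O, the resisting moment is provided by the undrained shear strength acting along the arc:
Arc length L_a = R·θ = 9.0·(100.6°·π/180) = 9.0·1.7558 = 15.80 m
M_R = c_u·L_a·R = 48·15.80·9.0 = 6826.6 kN·m/m
M_D = W·d = 904·3.52 = 3182.1 kN·m/m
FS = M_R / M_D = 6826.6 / 3182.1 = 2.145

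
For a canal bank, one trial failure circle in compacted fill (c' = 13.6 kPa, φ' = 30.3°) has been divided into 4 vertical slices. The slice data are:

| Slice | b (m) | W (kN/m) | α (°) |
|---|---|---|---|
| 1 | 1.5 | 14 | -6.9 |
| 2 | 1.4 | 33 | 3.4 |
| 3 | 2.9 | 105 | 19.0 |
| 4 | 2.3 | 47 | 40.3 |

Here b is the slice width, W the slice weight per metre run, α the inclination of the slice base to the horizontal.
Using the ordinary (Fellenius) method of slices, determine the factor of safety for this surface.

Ordinary method of slices: FS = Σ[c'·Δl_i + (W_i cosα_i)·tanφ'] / Σ W_i sinα_i, with Δl_i = b_i / cosα_i.
Slice 1: Δl = 1.5/cos(-6.9°) = 1.511 m; N'_1 = 14·cos(-6.9°) = 13.9; c'Δl = 20.55; W sinα = -1.7
Slice 2: Δl = 1.4/cos3.4° = 1.402 m; N'_2 = 33·cos3.4° = 32.9; c'Δl = 19.07; W sinα = 2.0
Slice 3: Δl = 2.9/cos19.0° = 3.067 m; N'_3 = 105·cos19.0° = 99.3; c'Δl = 41.71; W sinα = 34.2
Slice 4: Δl = 2.3/cos40.3° = 3.016 m; N'_4 = 47·cos40.3° = 35.8; c'Δl = 41.01; W sinα = 30.4
Σc'Δl = 122.3 kN/m; ΣN' = 182.0 kN/m; ΣW sinα = 64.9 kN/m
Resisting = 122.3 + 182.0·tan30.3° = 122.3 + 106.3 = 228.7 kN/m
FS = 228.7 / 64.9 = 3.526

FS = 3.53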